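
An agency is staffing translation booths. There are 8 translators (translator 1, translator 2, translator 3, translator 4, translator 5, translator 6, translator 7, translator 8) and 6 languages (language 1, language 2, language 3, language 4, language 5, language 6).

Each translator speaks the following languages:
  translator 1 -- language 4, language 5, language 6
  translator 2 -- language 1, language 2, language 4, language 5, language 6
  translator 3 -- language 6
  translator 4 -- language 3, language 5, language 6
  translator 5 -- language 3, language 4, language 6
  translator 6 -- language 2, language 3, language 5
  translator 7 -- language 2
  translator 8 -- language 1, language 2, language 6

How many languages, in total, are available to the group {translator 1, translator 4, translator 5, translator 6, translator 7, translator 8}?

6

The union of neighbours of {translator 1, translator 4, translator 5, translator 6, translator 7, translator 8} is {language 1, language 2, language 3, language 4, language 5, language 6}, which has 6 elements.
Since |N(S)| = 6 ≥ |S| = 6, Hall's condition holds for this subset.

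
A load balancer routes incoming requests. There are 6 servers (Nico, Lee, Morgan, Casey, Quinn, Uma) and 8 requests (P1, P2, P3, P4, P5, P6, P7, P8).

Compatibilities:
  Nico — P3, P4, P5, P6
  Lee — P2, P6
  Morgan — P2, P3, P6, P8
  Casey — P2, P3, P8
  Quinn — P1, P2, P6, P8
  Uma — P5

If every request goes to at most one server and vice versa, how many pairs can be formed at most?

For example, pair Nico–P6, Lee–P2, Morgan–P8, Casey–P3, Quinn–P1, Uma–P5.
This saturates every server, so 6 is the maximum.

6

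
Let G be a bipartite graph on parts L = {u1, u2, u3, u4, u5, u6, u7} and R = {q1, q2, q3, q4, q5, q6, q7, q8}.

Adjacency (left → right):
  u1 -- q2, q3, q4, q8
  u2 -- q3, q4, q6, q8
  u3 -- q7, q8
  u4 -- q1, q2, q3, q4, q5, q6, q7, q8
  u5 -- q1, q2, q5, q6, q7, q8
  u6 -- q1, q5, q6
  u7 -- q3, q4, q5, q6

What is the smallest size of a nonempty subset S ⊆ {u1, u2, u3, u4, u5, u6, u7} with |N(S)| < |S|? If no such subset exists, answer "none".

none

A matching saturating every left vertex exists, for instance u1→q2, u2→q3, u3→q8, u4→q4, u5→q7, u6→q5, u7→q6.
By Hall's marriage theorem, this means |N(S)| ≥ |S| for every subset S, so no violating subset exists.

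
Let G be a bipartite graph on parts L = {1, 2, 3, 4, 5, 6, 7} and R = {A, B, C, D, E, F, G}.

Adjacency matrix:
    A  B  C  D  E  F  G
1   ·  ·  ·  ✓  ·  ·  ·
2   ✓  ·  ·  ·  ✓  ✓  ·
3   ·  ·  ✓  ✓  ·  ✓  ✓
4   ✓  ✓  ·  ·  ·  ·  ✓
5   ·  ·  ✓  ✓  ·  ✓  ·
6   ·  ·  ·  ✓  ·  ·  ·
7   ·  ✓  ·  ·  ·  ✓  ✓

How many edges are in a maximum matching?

For example, pair 1–D, 2–E, 3–C, 4–G, 5–F, 7–B.
The set {1, 6} has only 1 neighbour ({D}), so by Hall's theorem at most 6 of the 7 left vertices can be matched.

6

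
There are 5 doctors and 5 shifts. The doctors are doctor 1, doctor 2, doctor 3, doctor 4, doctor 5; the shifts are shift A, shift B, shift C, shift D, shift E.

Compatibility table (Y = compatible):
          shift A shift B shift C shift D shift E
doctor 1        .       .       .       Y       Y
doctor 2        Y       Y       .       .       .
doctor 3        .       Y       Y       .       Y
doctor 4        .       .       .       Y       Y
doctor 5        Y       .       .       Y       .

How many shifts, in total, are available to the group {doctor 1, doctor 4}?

The union of neighbours of {doctor 1, doctor 4} is {shift D, shift E}, which has 2 elements.
Since |N(S)| = 2 ≥ |S| = 2, Hall's condition holds for this subset.

2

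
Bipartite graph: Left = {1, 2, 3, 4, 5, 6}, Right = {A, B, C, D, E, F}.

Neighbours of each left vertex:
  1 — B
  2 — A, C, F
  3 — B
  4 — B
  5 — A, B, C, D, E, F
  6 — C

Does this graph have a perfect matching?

The set {1, 3, 4} has only 1 neighbour ({B}), so by Hall's theorem at most 4 of the 6 left vertices can be matched.
Hence no matching covers every left vertex.

No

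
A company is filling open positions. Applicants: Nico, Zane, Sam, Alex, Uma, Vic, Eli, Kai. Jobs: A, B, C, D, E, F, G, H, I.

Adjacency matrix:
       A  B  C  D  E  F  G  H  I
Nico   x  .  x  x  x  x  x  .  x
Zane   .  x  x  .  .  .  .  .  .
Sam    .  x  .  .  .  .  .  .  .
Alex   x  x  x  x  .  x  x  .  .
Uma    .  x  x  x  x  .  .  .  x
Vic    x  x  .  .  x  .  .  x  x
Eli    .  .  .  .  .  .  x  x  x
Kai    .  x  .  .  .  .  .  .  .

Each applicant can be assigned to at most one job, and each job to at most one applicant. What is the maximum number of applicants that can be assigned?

7

For example, pair Nico→A, Zane→C, Sam→B, Alex→F, Uma→D, Vic→E, Eli→G.
The set {Sam, Kai} has only 1 neighbour ({B}), so by Hall's theorem at most 7 of the 8 applicants can be matched.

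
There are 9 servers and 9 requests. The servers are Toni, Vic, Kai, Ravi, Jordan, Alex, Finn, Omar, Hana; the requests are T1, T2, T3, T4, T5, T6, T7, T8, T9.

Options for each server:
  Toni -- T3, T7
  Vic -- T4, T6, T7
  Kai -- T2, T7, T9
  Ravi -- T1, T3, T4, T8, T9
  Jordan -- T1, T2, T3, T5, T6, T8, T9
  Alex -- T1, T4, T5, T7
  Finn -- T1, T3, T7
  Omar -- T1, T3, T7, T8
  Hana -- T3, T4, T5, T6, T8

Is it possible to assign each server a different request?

Yes

One maximum matching: Toni→T7, Vic→T6, Kai→T2, Ravi→T3, Jordan→T9, Alex→T5, Finn→T1, Omar→T8, Hana→T4.
All 9 servers are covered.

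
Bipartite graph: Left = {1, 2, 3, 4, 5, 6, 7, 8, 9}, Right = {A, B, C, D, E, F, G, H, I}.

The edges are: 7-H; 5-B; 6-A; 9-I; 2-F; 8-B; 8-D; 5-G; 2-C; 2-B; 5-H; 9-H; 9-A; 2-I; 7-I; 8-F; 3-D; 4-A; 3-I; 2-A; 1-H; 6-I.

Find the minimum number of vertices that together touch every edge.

A maximum matching has 7 edges (e.g. 1–H, 2–F, 3–D, 4–A, 5–G, 6–I, 8–B).
By König's theorem the minimum vertex cover has the same size. One such cover is {2, 3, 5, 8, A, H, I}.

7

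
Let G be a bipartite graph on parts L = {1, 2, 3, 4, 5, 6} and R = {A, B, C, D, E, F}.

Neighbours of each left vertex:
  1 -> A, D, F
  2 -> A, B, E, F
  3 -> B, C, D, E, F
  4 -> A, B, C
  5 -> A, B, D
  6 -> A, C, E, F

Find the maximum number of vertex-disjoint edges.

6

A valid assignment of size 6: 1–F, 2–B, 3–C, 4–A, 5–D, 6–E.
This saturates every left vertex, so 6 is the maximum.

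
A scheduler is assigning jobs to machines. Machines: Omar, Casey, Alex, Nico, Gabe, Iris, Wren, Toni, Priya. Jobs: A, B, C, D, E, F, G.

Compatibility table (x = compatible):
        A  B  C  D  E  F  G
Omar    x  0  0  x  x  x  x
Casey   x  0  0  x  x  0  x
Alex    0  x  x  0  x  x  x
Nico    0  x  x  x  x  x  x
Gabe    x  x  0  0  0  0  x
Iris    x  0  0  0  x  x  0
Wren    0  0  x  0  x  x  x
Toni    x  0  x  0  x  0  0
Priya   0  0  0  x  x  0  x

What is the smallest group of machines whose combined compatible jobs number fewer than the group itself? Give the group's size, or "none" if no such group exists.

Take S = {Omar, Casey, Alex, Nico, Gabe, Iris, Wren, Toni}. Its neighbourhood is {A, B, C, D, E, F, G}, so |N(S)| = 7 < |S| = 8.
Every subset of size less than 8 has at least as many neighbours as members, so 8 is the minimum.

8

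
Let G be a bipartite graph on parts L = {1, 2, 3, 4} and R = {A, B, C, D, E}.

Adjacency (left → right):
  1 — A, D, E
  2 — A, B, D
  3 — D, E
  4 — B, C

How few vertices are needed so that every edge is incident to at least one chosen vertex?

The 4 edges 1–A, 2–D, 3–E, 4–B form a matching, so any vertex cover needs at least 4 vertices (one per matched edge).
Conversely {1, 2, 3, 4} meets every edge and has exactly 4 vertices, so 4 is optimal.

4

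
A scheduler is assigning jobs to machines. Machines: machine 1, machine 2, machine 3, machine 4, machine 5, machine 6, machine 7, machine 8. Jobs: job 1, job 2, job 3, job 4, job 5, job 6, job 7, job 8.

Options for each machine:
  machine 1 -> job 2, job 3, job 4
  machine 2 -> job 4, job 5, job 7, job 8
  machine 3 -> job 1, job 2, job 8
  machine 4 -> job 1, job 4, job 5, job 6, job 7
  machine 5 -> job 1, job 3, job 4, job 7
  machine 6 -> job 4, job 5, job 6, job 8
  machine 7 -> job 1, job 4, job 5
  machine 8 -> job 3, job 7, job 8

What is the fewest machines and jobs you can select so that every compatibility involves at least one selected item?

{machine 1, machine 2, machine 3, machine 4, machine 5, machine 6, machine 7, machine 8} is a vertex cover of size 8: every edge has an endpoint in this set.
No smaller cover exists because machine 1–job 2, machine 2–job 5, machine 3–job 8, machine 4–job 7, machine 5–job 1, machine 6–job 6, machine 7–job 4, machine 8–job 3 is a matching of size 8, and a cover must include an endpoint of each of these disjoint edges (König's theorem).

8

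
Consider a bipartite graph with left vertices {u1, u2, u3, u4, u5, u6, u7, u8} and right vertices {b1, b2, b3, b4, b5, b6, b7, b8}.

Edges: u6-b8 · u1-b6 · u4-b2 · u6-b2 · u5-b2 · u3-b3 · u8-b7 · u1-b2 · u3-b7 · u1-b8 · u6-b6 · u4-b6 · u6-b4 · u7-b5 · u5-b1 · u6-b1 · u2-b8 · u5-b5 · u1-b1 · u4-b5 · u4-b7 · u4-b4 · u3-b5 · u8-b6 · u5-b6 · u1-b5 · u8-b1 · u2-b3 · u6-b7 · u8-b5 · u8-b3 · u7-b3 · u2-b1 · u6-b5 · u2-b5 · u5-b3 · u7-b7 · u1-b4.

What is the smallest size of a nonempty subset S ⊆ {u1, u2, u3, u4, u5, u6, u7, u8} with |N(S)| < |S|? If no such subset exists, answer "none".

none

A matching saturating every left vertex exists, for instance u1→b1, u2→b8, u3→b3, u4→b4, u5→b2, u6→b6, u7→b5, u8→b7.
By Hall's marriage theorem, this means |N(S)| ≥ |S| for every subset S, so no violating subset exists.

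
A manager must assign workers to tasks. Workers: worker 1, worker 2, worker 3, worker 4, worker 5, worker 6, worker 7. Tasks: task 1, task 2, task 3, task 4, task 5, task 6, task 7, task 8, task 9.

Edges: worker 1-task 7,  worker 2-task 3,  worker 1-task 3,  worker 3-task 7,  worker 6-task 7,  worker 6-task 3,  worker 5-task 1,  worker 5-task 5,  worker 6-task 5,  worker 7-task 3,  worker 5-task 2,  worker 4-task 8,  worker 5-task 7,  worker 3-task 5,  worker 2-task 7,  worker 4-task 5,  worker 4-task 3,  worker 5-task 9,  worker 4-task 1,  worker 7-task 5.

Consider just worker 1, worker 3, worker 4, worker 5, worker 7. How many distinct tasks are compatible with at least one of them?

7

The union of neighbours of {worker 1, worker 3, worker 4, worker 5, worker 7} is {task 1, task 2, task 3, task 5, task 7, task 8, task 9}, which has 7 elements.
Since |N(S)| = 7 ≥ |S| = 5, Hall's condition holds for this subset.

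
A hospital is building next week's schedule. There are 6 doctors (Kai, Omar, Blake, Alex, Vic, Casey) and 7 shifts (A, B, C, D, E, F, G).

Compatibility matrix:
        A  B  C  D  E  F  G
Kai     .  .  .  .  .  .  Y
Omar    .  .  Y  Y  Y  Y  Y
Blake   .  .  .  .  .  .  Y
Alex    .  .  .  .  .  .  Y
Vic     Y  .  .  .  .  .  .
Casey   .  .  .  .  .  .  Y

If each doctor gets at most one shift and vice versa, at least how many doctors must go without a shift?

A valid assignment of size 3: Kai–G, Omar–E, Vic–A.
The set {Kai, Blake, Alex, Casey} has only 1 neighbour ({G}), so by Hall's theorem at most 3 of the 6 doctors can be matched.
That matches 3 of the 6, leaving 3 unmatched; no matching can do better.

3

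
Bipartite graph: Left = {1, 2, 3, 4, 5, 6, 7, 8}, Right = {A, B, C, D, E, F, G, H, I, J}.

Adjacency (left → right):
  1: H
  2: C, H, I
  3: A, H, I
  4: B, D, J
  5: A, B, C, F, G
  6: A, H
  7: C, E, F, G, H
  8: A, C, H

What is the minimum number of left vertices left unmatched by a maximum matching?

A valid assignment of size 7: 1–H, 2–C, 3–I, 4–J, 5–B, 6–A, 7–G.
The set {1, 2, 3, 6, 8} has only 4 neighbours ({A, C, H, I}), so by Hall's theorem at most 7 of the 8 left vertices can be matched.
That matches 7 of the 8, leaving 1 unmatched; no matching can do better.

1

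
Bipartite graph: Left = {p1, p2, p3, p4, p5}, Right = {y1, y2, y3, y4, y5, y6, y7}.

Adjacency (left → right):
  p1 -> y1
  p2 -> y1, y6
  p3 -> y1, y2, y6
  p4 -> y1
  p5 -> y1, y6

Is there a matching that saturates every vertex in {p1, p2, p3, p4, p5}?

No

The set {p1, p2, p4, p5} has only 2 neighbours ({y1, y6}), so by Hall's theorem at most 3 of the 5 left vertices can be matched.
Hence no matching covers every left vertex.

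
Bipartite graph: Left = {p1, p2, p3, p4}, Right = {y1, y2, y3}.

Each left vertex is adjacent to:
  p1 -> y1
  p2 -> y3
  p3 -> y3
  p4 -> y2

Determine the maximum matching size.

3

For example, pair p1-y1, p2-y3, p4-y2.
The set {p2, p3} has only 1 neighbour ({y3}), so by Hall's theorem at most 3 of the 4 left vertices can be matched.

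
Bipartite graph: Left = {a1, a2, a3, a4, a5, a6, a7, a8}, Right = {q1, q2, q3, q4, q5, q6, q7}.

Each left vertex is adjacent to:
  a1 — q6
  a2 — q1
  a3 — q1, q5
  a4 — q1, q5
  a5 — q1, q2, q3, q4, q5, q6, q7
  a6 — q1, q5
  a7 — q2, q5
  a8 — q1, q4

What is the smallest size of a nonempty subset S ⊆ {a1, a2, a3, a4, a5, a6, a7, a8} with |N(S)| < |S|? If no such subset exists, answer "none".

Take S = {a2, a3, a4}. Its neighbourhood is {q1, q5}, so |N(S)| = 2 < |S| = 3.
Every subset of size less than 3 has at least as many neighbours as members, so 3 is the minimum.

3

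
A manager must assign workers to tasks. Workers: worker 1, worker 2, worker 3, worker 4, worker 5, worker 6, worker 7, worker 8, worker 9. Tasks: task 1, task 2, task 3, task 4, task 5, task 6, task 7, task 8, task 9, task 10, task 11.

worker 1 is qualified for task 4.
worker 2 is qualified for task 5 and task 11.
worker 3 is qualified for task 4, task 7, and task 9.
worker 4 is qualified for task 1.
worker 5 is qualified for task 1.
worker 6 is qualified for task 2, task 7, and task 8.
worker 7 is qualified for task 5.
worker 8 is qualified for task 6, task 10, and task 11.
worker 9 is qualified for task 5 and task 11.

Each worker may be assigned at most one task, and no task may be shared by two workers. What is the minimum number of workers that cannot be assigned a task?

2

For example, pair worker 1-task 4, worker 2-task 11, worker 3-task 7, worker 4-task 1, worker 6-task 2, worker 7-task 5, worker 8-task 6.
The set {worker 2, worker 4, worker 5, worker 7, worker 9} has only 3 neighbours ({task 1, task 11, task 5}), so by Hall's theorem at most 7 of the 9 workers can be matched.
That matches 7 of the 9, leaving 2 unmatched; no matching can do better.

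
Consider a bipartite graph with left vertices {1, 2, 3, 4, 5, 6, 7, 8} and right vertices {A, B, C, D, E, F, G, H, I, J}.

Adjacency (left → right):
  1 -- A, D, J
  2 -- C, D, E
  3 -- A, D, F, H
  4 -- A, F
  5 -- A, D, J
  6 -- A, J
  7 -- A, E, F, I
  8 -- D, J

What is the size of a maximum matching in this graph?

7

One maximum matching: 1–A, 2–E, 3–H, 4–F, 5–D, 6–J, 7–I.
The set {1, 5, 6, 8} has only 3 neighbours ({A, D, J}), so by Hall's theorem at most 7 of the 8 left vertices can be matched.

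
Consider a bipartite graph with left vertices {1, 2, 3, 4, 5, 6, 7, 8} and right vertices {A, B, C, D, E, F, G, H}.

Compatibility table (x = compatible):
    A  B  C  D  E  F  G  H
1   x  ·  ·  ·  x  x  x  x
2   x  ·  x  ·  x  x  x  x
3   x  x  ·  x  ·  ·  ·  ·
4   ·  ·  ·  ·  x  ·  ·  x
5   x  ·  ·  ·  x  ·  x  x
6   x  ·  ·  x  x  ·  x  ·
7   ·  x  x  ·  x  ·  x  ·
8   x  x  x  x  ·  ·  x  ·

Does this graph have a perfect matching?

Yes

One maximum matching: 1-F, 2-A, 3-B, 4-H, 5-E, 6-D, 7-C, 8-G.
Every left vertex is matched, so this is a perfect matching.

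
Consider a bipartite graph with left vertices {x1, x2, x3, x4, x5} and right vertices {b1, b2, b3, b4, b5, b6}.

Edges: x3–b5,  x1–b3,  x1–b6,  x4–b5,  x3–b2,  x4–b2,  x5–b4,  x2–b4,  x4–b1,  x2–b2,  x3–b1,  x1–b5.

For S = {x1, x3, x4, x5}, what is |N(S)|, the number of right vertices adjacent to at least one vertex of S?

6

The union of neighbours of {x1, x3, x4, x5} is {b1, b2, b3, b4, b5, b6}, which has 6 elements.
Since |N(S)| = 6 ≥ |S| = 4, Hall's condition holds for this subset.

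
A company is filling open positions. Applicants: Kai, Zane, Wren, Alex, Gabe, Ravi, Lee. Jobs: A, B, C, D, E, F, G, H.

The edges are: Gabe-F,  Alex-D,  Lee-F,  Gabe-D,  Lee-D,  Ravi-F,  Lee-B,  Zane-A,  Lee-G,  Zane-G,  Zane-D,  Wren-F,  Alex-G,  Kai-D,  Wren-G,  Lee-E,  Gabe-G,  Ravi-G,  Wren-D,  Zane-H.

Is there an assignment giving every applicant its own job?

The set {Kai, Wren, Alex, Gabe, Ravi} has only 3 neighbours ({D, F, G}), so by Hall's theorem at most 5 of the 7 applicants can be matched.
Hence no matching covers every applicant.

No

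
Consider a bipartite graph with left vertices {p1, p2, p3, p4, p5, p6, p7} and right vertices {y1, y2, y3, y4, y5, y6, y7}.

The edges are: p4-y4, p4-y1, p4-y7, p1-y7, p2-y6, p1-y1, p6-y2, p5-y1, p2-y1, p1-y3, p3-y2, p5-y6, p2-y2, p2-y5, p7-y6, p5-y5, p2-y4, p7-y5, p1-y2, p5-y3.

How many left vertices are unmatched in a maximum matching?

For example, pair p1–y1, p2–y4, p3–y2, p4–y7, p5–y3, p7–y6.
The set {p3, p6} has only 1 neighbour ({y2}), so by Hall's theorem at most 6 of the 7 left vertices can be matched.
That matches 6 of the 7, leaving 1 unmatched; no matching can do better.

1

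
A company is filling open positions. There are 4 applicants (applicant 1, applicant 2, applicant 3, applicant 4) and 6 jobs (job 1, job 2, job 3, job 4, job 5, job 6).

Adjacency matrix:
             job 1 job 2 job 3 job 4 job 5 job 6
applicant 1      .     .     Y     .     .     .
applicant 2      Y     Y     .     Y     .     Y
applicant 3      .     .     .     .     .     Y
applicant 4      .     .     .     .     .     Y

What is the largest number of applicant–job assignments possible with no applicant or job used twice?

3

A valid assignment of size 3: applicant 1–job 3, applicant 2–job 2, applicant 3–job 6.
The set {applicant 3, applicant 4} has only 1 neighbour ({job 6}), so by Hall's theorem at most 3 of the 4 applicants can be matched.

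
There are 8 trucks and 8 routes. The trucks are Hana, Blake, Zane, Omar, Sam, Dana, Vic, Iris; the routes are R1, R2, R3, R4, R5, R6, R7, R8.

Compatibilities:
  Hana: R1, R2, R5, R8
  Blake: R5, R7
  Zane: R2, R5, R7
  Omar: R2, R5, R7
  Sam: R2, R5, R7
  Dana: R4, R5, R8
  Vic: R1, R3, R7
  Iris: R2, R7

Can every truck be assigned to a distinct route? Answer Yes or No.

No

The set {Blake, Zane, Omar, Sam, Iris} has only 3 neighbours ({R2, R5, R7}), so by Hall's theorem at most 6 of the 8 trucks can be matched.
Hence no matching covers every truck.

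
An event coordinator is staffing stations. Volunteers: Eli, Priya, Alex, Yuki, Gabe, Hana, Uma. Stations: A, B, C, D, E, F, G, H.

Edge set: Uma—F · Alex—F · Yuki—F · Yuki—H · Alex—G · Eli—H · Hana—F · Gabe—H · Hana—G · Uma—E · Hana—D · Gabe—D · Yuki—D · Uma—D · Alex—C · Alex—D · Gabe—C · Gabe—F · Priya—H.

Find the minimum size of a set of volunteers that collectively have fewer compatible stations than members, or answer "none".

Take S = {Eli, Priya}. Its neighbourhood is {H}, so |N(S)| = 1 < |S| = 2.
No single vertex violates Hall's condition since each has at least one neighbour, so 2 is the minimum.

2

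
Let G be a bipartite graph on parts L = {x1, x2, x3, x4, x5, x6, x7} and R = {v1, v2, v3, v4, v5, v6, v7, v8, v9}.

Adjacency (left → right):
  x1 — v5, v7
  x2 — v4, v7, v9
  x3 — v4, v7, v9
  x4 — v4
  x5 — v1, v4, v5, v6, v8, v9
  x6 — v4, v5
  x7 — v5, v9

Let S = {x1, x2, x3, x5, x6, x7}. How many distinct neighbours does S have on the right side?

The union of neighbours of {x1, x2, x3, x5, x6, x7} is {v1, v4, v5, v6, v7, v8, v9}, which has 7 elements.
Since |N(S)| = 7 ≥ |S| = 6, Hall's condition holds for this subset.

7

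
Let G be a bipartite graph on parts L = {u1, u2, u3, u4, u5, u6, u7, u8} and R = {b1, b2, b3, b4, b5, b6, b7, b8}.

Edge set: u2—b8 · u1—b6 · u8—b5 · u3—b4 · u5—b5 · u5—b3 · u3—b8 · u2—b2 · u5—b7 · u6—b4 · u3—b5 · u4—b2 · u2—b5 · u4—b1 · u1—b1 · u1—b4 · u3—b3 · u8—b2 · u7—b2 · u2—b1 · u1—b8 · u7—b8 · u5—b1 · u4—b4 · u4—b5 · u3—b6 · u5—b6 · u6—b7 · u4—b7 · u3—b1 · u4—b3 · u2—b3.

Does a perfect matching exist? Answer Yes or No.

For example, pair u1-b6, u2-b3, u3-b8, u4-b7, u5-b1, u6-b4, u7-b2, u8-b5.
Every left vertex is matched, so this is a perfect matching.

Yes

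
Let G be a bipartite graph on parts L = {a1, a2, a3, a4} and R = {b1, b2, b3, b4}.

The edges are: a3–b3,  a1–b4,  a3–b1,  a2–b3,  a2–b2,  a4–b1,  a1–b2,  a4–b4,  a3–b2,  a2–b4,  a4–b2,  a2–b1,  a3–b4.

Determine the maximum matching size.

4

For example, pair a1→b2, a2→b3, a3→b1, a4→b4.
This saturates every left vertex, so 4 is the maximum.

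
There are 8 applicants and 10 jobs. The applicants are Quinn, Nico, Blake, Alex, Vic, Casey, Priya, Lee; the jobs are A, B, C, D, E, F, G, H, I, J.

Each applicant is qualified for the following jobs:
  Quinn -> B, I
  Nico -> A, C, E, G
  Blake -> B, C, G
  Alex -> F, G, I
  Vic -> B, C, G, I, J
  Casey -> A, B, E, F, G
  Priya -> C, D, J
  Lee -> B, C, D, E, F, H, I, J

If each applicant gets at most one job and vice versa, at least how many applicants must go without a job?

A valid assignment of size 8: Quinn–I, Nico–E, Blake–B, Alex–F, Vic–G, Casey–A, Priya–C, Lee–J.
This saturates every applicant, so 8 is the maximum.
That matches 8 of the 8, leaving 0 unmatched; no matching can do better.

0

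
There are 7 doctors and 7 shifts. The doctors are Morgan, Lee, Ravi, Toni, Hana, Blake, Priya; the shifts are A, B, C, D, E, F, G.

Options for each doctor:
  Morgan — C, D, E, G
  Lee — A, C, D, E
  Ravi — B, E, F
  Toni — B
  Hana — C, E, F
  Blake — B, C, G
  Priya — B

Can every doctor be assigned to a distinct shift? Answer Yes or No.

No

The set {Toni, Priya} has only 1 neighbour ({B}), so by Hall's theorem at most 6 of the 7 doctors can be matched.
Hence no matching covers every doctor.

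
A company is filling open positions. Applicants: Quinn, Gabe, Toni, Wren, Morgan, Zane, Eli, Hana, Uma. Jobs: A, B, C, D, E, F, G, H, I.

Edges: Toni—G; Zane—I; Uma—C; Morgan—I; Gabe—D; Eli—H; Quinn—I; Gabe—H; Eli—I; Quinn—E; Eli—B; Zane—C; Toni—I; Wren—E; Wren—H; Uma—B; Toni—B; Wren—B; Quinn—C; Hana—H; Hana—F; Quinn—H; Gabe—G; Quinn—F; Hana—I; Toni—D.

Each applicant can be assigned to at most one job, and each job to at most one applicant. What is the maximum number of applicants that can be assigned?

One maximum matching: Quinn→H, Gabe→D, Toni→G, Wren→E, Morgan→I, Zane→C, Eli→B, Hana→F.
The set {Quinn, Wren, Morgan, Zane, Eli, Hana, Uma} has only 6 neighbours ({B, C, E, F, H, I}), so by Hall's theorem at most 8 of the 9 applicants can be matched.

8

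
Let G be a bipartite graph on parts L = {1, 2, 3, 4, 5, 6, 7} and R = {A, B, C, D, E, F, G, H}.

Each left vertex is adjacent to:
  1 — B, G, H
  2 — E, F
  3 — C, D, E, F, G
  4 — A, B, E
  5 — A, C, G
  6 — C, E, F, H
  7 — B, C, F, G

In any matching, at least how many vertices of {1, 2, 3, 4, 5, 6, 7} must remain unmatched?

For example, pair 1-H, 2-F, 3-G, 4-E, 5-A, 6-C, 7-B.
All 7 left vertices are matched, so no larger matching exists.
That matches 7 of the 7, leaving 0 unmatched; no matching can do better.

0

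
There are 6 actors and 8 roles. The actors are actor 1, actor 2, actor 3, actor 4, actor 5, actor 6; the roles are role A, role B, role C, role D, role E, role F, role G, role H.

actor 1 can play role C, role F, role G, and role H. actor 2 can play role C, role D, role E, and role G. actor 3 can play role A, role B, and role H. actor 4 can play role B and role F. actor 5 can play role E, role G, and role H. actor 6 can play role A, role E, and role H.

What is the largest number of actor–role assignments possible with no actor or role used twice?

6

A valid assignment of size 6: actor 1-role G, actor 2-role D, actor 3-role B, actor 4-role F, actor 5-role E, actor 6-role H.
All 6 actors are matched, so no larger matching exists.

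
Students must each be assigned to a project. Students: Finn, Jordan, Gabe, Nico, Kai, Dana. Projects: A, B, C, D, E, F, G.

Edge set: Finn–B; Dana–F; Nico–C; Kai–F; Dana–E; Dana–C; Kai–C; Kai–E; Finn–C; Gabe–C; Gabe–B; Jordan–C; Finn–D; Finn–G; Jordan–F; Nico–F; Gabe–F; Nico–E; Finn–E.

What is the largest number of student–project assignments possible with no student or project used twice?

5

For example, pair Finn-G, Jordan-F, Gabe-B, Nico-C, Kai-E.
The set {Jordan, Nico, Kai, Dana} has only 3 neighbours ({C, E, F}), so by Hall's theorem at most 5 of the 6 students can be matched.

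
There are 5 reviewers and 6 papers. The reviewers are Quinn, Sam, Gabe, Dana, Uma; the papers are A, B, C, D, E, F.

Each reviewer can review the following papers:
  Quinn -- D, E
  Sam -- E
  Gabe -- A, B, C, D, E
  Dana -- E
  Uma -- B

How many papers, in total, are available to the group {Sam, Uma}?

2

The union of neighbours of {Sam, Uma} is {B, E}, which has 2 elements.
Since |N(S)| = 2 ≥ |S| = 2, Hall's condition holds for this subset.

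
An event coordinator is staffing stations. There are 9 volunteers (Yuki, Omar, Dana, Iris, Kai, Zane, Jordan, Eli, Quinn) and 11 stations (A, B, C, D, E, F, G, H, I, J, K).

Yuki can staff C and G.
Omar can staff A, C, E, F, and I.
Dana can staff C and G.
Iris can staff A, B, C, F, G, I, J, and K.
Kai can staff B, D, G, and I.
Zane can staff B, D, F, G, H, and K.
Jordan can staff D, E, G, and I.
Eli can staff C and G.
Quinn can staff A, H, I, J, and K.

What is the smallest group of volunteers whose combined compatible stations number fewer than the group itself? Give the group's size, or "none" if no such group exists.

Take S = {Yuki, Dana, Eli}. Its neighbourhood is {C, G}, so |N(S)| = 2 < |S| = 3.
Every subset of size less than 3 has at least as many neighbours as members, so 3 is the minimum.

3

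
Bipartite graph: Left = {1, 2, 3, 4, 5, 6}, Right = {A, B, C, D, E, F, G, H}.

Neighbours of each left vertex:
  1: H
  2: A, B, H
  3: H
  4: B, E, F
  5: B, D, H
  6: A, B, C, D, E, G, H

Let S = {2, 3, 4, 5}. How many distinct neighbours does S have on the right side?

The union of neighbours of {2, 3, 4, 5} is {A, B, D, E, F, H}, which has 6 elements.
Since |N(S)| = 6 ≥ |S| = 4, Hall's condition holds for this subset.

6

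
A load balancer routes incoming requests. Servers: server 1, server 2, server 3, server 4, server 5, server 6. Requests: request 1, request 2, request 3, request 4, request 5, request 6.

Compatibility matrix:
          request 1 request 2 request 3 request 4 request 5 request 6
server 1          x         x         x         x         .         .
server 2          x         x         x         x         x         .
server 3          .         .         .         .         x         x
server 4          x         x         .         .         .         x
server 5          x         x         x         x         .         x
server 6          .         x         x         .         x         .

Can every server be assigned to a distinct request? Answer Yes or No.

For example, pair server 1-request 3, server 2-request 2, server 3-request 6, server 4-request 1, server 5-request 4, server 6-request 5.
Every server is matched, so this is a perfect matching.

Yes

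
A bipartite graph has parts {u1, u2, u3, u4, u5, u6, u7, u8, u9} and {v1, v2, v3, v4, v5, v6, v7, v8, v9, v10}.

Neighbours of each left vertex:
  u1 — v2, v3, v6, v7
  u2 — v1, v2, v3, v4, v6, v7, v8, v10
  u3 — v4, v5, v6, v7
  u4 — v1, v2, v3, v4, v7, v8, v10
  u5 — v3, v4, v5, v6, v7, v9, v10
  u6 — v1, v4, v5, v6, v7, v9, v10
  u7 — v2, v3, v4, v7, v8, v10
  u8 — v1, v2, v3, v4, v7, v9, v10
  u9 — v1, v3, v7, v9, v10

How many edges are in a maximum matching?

One maximum matching: u1–v7, u2–v6, u3–v4, u4–v1, u5–v9, u6–v5, u7–v2, u8–v3, u9–v10.
This saturates every left vertex, so 9 is the maximum.

9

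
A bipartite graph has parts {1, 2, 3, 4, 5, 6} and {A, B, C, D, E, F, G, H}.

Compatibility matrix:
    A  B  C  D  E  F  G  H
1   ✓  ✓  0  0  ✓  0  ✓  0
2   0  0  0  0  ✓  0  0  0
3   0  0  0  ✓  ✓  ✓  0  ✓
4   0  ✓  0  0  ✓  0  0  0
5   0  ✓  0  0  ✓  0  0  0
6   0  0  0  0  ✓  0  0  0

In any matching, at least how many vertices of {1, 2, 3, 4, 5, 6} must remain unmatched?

2

A valid assignment of size 4: 1–G, 2–E, 3–H, 4–B.
The set {2, 4, 5, 6} has only 2 neighbours ({B, E}), so by Hall's theorem at most 4 of the 6 left vertices can be matched.
That matches 4 of the 6, leaving 2 unmatched; no matching can do better.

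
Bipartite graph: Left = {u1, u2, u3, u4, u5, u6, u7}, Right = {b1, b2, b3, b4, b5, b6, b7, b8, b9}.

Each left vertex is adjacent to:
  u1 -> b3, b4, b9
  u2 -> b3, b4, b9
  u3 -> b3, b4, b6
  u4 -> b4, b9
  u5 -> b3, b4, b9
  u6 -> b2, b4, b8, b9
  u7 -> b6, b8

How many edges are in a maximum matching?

A valid assignment of size 6: u1–b9, u2–b3, u3–b6, u4–b4, u6–b2, u7–b8.
The set {u1, u2, u4, u5} has only 3 neighbours ({b3, b4, b9}), so by Hall's theorem at most 6 of the 7 left vertices can be matched.

6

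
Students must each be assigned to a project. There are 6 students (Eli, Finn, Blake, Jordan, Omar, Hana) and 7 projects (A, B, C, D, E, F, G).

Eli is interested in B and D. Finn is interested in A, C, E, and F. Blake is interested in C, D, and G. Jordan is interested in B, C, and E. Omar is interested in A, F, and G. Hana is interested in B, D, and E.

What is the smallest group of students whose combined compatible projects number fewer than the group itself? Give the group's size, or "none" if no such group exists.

none

A matching saturating every student exists, for instance Eli→D, Finn→C, Blake→G, Jordan→E, Omar→F, Hana→B.
By Hall's marriage theorem, this means |N(S)| ≥ |S| for every subset S, so no violating subset exists.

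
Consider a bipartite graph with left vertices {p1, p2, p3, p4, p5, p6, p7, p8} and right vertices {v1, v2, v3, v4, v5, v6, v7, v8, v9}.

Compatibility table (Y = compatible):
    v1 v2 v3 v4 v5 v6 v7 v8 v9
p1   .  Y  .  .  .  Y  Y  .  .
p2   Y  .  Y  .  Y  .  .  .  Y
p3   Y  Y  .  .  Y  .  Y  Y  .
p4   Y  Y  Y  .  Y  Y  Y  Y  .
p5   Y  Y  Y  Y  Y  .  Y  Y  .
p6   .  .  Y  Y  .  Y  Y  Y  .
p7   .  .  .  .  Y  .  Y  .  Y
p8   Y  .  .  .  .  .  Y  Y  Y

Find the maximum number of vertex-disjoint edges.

8

For example, pair p1→v6, p2→v1, p3→v2, p4→v8, p5→v4, p6→v3, p7→v9, p8→v7.
This saturates every left vertex, so 8 is the maximum.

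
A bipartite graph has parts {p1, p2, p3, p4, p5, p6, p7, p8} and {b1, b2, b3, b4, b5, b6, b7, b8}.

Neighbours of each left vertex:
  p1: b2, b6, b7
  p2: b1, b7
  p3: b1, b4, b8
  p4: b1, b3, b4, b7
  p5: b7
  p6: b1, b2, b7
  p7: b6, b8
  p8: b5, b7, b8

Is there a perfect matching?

Yes

A valid assignment of size 8: p1-b6, p2-b1, p3-b4, p4-b3, p5-b7, p6-b2, p7-b8, p8-b5.
Every left vertex is matched, so this is a perfect matching.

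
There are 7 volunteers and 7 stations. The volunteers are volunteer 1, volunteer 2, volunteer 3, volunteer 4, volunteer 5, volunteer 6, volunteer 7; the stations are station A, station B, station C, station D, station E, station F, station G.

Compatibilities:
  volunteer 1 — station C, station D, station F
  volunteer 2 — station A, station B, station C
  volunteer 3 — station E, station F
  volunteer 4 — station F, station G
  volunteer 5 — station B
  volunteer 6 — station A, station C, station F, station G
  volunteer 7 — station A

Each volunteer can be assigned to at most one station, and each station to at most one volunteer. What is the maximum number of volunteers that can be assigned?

One maximum matching: volunteer 1–station D, volunteer 2–station C, volunteer 3–station E, volunteer 4–station F, volunteer 5–station B, volunteer 6–station G, volunteer 7–station A.
This saturates every volunteer, so 7 is the maximum.

7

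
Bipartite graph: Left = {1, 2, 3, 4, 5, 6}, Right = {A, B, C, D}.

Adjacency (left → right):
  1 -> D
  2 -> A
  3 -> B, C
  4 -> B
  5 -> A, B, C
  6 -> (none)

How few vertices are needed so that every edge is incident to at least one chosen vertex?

4

{1, A, B, C} is a vertex cover of size 4: every edge has an endpoint in this set.
No smaller cover exists because 1–D, 2–A, 3–C, 4–B is a matching of size 4, and a cover must include an endpoint of each of these disjoint edges (König's theorem).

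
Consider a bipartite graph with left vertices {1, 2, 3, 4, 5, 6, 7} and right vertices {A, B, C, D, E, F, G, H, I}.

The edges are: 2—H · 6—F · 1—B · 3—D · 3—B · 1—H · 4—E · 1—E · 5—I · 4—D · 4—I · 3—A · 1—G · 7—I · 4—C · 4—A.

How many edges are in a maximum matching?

A valid assignment of size 6: 1-E, 2-H, 3-B, 4-A, 5-I, 6-F.
The set {5, 7} has only 1 neighbour ({I}), so by Hall's theorem at most 6 of the 7 left vertices can be matched.

6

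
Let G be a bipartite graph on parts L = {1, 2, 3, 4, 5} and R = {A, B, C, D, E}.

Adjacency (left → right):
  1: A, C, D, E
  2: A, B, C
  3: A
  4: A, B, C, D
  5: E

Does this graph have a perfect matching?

A valid assignment of size 5: 1→C, 2→B, 3→A, 4→D, 5→E.
Every left vertex is matched, so this is a perfect matching.

Yes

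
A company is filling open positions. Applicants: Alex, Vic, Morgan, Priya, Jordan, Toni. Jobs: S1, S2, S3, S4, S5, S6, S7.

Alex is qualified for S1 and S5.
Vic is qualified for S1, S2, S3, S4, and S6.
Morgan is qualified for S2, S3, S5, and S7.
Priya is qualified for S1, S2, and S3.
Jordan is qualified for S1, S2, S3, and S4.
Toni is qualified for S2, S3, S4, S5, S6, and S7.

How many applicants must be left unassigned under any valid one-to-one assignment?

For example, pair Alex–S1, Vic–S6, Morgan–S7, Priya–S3, Jordan–S4, Toni–S2.
This saturates every applicant, so 6 is the maximum.
That matches 6 of the 6, leaving 0 unmatched; no matching can do better.

0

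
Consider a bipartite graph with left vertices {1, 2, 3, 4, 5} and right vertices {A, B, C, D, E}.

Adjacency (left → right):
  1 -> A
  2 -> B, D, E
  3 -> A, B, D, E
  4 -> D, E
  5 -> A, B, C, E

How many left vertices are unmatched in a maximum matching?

A valid assignment of size 5: 1–A, 2–B, 3–D, 4–E, 5–C.
All 5 left vertices are matched, so no larger matching exists.
That matches 5 of the 5, leaving 0 unmatched; no matching can do better.

0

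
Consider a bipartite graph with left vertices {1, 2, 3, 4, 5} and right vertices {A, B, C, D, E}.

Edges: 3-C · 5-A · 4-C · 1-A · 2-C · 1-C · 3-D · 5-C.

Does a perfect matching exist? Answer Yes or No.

No

The set {1, 2, 4, 5} has only 2 neighbours ({A, C}), so by Hall's theorem at most 3 of the 5 left vertices can be matched.
Hence no matching covers every left vertex.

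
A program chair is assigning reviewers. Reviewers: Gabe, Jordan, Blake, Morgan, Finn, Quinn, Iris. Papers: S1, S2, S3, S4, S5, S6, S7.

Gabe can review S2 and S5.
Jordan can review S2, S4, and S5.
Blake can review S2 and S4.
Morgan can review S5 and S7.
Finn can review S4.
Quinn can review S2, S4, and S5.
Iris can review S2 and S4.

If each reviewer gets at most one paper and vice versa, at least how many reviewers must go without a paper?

A valid assignment of size 4: Gabe-S5, Jordan-S4, Blake-S2, Morgan-S7.
The set {Gabe, Jordan, Blake, Finn, Quinn, Iris} has only 3 neighbours ({S2, S4, S5}), so by Hall's theorem at most 4 of the 7 reviewers can be matched.
That matches 4 of the 7, leaving 3 unmatched; no matching can do better.

3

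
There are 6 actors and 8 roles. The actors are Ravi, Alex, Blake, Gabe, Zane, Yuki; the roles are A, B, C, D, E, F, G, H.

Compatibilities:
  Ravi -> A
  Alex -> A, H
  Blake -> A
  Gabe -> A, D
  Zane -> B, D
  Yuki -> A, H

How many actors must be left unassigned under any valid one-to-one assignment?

One maximum matching: Ravi→A, Alex→H, Gabe→D, Zane→B.
The set {Ravi, Alex, Blake, Yuki} has only 2 neighbours ({A, H}), so by Hall's theorem at most 4 of the 6 actors can be matched.
That matches 4 of the 6, leaving 2 unmatched; no matching can do better.

2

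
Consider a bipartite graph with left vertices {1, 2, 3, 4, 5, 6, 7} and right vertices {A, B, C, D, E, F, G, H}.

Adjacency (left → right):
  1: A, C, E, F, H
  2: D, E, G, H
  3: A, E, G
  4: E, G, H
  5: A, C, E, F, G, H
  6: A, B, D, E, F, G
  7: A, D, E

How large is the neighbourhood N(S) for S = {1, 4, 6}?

8

The union of neighbours of {1, 4, 6} is {A, B, C, D, E, F, G, H}, which has 8 elements.
Since |N(S)| = 8 ≥ |S| = 3, Hall's condition holds for this subset.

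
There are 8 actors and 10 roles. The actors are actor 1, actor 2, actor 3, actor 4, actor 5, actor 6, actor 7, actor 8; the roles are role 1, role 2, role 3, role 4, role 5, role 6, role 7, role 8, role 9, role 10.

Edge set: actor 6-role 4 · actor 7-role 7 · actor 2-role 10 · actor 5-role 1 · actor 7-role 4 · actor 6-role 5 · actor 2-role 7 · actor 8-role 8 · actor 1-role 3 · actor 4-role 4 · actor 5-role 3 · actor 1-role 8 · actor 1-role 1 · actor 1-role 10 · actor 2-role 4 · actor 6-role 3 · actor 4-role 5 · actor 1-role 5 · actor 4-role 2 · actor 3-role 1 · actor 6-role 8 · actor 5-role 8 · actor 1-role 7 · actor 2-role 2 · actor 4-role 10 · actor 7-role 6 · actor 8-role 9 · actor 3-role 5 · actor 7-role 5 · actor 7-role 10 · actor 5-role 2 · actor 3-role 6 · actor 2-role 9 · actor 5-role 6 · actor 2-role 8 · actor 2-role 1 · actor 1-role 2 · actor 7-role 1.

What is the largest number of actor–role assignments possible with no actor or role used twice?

A valid assignment of size 8: actor 1–role 7, actor 2–role 9, actor 3–role 6, actor 4–role 10, actor 5–role 1, actor 6–role 3, actor 7–role 5, actor 8–role 8.
All 8 actors are matched, so no larger matching exists.

8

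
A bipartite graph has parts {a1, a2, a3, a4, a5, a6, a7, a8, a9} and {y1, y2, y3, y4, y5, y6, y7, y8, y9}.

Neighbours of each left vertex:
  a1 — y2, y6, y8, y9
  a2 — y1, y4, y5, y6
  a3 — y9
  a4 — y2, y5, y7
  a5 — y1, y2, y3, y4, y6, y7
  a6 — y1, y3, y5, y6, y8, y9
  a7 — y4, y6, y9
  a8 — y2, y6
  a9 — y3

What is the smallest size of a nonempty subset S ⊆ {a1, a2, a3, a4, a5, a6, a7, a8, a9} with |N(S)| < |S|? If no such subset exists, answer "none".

none

A matching saturating every left vertex exists, for instance a1→y8, a2→y1, a3→y9, a4→y5, a5→y7, a6→y6, a7→y4, a8→y2, a9→y3.
By Hall's marriage theorem, this means |N(S)| ≥ |S| for every subset S, so no violating subset exists.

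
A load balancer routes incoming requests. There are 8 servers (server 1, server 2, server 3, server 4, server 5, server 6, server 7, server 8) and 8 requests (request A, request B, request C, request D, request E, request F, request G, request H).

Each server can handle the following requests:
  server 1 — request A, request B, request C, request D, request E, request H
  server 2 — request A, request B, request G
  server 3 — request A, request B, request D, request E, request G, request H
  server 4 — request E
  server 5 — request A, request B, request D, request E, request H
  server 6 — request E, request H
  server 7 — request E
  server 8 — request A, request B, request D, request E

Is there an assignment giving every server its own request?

The set {server 4, server 7} has only 1 neighbour ({request E}), so by Hall's theorem at most 7 of the 8 servers can be matched.
Hence no matching covers every server.

No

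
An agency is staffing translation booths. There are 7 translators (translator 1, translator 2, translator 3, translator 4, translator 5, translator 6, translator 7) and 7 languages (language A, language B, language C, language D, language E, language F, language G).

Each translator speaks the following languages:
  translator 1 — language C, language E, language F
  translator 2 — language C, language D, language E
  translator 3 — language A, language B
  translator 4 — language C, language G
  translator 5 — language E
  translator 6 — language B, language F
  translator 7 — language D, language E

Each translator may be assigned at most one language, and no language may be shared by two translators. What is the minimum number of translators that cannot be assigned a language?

A valid assignment of size 7: translator 1→language F, translator 2→language C, translator 3→language A, translator 4→language G, translator 5→language E, translator 6→language B, translator 7→language D.
This saturates every translator, so 7 is the maximum.
That matches 7 of the 7, leaving 0 unmatched; no matching can do better.

0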